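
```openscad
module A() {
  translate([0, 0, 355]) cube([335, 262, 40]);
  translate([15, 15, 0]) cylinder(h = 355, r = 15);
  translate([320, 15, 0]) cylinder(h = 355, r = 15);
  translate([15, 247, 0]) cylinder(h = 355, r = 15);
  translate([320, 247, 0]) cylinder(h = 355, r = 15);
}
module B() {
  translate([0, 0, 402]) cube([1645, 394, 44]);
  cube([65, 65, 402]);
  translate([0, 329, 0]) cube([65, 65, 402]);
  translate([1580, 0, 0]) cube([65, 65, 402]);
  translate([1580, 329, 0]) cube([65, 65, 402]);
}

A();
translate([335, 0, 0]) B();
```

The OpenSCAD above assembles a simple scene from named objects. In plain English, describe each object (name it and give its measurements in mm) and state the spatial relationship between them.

A is a four-legged stool. The seat is a 335×262×40 mm slab whose top surface is at z = 395 mm; four round legs, each 30 mm in diameter, run from the floor (z = 0) to the underside of the seat, each leg's axis is inset half a diameter from the nearest pair of seat edges (so the leg's bounding box is flush with the corner).

B is a bench: a 1645×394 mm seat slab, 44 mm thick, top at z = 446 mm, on four 65×65 mm square legs flush with the seat corners and standing on z = 0.

The bench is against the stool's +x side, with their −y faces flush.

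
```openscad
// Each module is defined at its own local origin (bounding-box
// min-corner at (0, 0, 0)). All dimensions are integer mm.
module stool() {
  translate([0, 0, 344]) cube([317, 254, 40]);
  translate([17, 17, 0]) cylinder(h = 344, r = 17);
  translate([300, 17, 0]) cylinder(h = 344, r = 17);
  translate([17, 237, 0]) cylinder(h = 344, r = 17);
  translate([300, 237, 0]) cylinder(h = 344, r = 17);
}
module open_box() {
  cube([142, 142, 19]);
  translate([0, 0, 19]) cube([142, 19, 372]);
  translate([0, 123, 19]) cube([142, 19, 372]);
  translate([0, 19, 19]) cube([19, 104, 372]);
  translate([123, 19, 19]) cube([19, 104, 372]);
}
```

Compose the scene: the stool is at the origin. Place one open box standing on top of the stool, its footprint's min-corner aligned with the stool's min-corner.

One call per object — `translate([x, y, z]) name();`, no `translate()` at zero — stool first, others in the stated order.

stool();
translate([0, 0, 384]) open_box();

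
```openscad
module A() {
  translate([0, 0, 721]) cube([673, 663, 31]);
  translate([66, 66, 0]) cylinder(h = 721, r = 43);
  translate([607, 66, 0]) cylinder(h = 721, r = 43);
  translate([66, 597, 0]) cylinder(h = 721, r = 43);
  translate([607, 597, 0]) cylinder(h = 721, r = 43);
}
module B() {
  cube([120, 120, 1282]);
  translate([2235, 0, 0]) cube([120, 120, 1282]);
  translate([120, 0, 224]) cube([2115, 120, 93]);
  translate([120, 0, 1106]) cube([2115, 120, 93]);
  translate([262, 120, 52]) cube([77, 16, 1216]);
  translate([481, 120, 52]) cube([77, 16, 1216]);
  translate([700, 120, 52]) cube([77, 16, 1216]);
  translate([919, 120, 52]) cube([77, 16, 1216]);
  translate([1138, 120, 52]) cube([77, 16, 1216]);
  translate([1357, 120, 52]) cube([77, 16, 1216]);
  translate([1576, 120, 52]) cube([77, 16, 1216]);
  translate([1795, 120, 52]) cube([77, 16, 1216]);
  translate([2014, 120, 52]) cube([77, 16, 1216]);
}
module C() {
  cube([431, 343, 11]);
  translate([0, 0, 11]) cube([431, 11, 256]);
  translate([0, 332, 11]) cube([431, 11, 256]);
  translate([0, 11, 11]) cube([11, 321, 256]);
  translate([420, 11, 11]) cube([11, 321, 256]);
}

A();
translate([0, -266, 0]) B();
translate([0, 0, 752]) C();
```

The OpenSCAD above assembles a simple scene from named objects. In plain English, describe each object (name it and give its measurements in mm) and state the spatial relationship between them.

A is a rectangular dining table. The top is 673×663×31 mm with its upper surface at z = 752 mm. It stands on four round legs of 86 mm diameter, each leg's bounding box inset 23 mm from the nearest pair of top edges, running from the floor to the underside of the top.

B is a fence section. Two 120×120 mm posts, 1282 mm tall, stand on the floor with a clear span of 2115 mm between their inner faces. Two horizontal rails of 120×93 mm section span the gap between the posts with their undersides at z = 224 mm and z = 1106 mm, flush with the posts' −y face. 9 pickets, each 77 mm wide, 16 mm thick and 1216 mm tall, are fixed to the +y face of the rails with their bottoms at z = 52 mm, evenly spaced across the span with equal gaps (rounded down to the nearest mm) at the −x end and between each pair — any rounding remainder accumulates at the +x end.

C is an open-topped rectangular box: outside dimensions 431×343×267 mm, with a uniform wall and base thickness of 11 mm. The base is a full 431×343 slab on the floor; four walls sit on top of the base. The front and back walls (the −y and +y sides) span the full width; the two side walls fit between them.

The fence section is on the floor beside the table on its −y side. The open box is on top of the table.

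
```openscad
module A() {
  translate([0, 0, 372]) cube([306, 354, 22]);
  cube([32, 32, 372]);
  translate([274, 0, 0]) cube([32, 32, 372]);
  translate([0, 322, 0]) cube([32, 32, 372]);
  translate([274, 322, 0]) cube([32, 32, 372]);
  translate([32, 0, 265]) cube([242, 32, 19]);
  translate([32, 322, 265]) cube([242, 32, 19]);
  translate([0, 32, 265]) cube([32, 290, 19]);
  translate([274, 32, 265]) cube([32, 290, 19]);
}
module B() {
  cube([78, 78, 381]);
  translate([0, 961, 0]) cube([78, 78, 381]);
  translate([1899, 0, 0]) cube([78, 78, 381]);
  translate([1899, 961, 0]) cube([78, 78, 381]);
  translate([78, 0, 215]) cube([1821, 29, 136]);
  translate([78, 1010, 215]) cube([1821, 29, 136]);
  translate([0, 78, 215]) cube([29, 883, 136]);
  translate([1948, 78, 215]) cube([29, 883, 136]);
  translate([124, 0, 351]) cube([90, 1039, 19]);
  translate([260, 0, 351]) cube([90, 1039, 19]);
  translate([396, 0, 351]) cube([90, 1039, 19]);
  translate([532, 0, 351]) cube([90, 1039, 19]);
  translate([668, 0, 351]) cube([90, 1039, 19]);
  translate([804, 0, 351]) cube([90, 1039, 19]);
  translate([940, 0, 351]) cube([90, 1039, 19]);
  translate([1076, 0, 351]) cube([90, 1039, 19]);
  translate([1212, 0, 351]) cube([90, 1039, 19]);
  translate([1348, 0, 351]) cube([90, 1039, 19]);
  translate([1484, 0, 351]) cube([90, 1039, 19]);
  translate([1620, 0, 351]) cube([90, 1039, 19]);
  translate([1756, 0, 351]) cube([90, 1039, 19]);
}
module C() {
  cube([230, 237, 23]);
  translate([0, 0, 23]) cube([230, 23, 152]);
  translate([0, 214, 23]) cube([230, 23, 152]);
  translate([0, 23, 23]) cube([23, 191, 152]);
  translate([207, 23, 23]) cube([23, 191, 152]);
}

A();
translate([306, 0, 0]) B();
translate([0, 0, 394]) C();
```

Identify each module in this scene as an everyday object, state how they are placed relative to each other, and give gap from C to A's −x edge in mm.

The open box's min-x is at 0; the stool's min-x is 0; gap = 0 mm.

A is a stool. B is a bed frame. C is an open box. The bed frame is against the stool's +x side, with their −y faces flush. The open box is on top of the stool. The gap from the open box to the stool's −x edge is 0 mm.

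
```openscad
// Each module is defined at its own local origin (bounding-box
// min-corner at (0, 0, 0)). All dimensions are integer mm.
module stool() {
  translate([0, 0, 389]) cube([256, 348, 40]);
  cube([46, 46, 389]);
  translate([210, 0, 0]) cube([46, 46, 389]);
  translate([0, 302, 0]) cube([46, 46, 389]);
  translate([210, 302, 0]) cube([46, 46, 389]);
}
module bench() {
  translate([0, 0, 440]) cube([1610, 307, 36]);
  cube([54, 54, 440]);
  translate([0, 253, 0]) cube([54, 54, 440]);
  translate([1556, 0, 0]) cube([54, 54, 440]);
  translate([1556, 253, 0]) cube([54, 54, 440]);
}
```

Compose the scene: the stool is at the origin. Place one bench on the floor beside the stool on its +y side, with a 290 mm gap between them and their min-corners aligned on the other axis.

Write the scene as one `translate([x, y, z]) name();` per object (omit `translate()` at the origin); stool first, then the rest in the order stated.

stool();
translate([0, 638, 0]) bench();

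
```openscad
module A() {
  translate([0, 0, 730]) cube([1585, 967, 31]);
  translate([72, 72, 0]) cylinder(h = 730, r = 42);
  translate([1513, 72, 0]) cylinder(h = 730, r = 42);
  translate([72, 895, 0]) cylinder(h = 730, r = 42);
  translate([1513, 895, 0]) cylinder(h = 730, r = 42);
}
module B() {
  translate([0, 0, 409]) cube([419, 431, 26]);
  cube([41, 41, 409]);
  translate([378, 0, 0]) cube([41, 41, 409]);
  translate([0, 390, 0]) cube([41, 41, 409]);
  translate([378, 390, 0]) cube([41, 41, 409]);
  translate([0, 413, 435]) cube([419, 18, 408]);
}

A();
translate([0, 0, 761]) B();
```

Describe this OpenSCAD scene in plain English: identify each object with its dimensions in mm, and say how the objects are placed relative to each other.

A is a rectangular dining table. The top is 1585×967×31 mm with its upper surface at z = 761 mm. It stands on four round legs of 84 mm diameter, each leg's bounding box inset 30 mm from the nearest pair of top edges, running from the floor to the underside of the top.

B is a chair: 419×431 mm seat, 26 mm thick, top at z = 435 mm, on four 41 mm square corner legs flush with the seat edges. A 18 mm thick backrest slab spans the full seat width, extending 408 mm above the seat top, its back face flush with the seat's +y edge.

The chair is on top of the table.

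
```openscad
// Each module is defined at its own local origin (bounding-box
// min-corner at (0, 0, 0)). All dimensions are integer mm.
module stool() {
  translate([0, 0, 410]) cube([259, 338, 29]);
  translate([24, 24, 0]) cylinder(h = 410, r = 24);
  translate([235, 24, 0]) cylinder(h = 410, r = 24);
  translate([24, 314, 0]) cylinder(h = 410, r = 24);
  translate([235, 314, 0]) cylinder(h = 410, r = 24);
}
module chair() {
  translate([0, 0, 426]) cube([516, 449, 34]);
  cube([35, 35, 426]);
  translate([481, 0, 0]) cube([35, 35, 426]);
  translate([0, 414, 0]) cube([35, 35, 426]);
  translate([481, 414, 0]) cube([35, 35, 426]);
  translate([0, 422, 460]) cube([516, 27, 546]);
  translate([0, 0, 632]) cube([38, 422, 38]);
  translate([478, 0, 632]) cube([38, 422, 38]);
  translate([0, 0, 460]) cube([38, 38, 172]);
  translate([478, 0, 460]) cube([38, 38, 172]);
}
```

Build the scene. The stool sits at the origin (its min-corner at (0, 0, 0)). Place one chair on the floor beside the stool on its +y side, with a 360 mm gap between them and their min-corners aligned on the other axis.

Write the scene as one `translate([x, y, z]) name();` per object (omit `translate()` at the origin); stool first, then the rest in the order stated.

stool();
translate([0, 698, 0]) chair();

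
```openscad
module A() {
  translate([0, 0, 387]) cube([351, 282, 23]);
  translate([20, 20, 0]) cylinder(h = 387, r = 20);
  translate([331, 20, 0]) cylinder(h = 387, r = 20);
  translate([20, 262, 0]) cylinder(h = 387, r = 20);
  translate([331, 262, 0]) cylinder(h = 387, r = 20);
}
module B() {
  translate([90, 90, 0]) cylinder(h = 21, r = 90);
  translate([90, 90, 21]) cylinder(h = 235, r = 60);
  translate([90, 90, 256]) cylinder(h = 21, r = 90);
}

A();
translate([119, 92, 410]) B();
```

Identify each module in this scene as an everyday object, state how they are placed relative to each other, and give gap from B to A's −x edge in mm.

The spool's min-x is at 119; the stool's min-x is 0; gap = 119 mm.

A is a stool. B is a spool. The spool is on top of the stool. The gap from the spool to the stool's −x edge is 119 mm.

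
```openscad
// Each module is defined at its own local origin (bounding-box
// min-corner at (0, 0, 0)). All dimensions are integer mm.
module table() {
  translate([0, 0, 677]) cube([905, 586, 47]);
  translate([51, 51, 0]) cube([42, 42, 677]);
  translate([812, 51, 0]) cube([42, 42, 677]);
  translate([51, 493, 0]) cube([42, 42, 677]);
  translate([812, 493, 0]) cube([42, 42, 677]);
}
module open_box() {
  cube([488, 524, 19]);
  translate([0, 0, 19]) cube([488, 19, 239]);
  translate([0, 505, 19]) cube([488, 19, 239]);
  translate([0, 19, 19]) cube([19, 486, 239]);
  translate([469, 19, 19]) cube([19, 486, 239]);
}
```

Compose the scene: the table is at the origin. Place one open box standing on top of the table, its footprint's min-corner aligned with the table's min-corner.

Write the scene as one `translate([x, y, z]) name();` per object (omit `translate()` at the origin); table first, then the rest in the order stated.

table();
translate([0, 0, 724]) open_box();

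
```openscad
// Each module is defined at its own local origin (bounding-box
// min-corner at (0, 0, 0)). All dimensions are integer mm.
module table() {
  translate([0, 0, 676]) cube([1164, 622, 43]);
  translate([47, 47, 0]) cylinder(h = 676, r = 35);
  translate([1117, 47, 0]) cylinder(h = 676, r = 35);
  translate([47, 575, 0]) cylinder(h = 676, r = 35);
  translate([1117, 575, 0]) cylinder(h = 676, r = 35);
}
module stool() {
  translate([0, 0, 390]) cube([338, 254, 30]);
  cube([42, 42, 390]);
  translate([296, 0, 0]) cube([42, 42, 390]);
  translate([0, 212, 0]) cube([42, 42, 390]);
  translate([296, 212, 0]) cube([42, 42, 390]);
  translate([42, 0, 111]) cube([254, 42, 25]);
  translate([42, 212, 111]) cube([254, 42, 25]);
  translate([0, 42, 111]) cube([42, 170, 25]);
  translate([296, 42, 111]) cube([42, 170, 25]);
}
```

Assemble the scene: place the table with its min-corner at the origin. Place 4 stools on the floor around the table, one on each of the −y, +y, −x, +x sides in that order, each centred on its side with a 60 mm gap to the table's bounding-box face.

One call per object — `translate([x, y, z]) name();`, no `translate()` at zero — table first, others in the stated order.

table();
translate([413, -314, 0]) stool();
translate([413, 682, 0]) stool();
translate([-398, 184, 0]) stool();
translate([1224, 184, 0]) stool();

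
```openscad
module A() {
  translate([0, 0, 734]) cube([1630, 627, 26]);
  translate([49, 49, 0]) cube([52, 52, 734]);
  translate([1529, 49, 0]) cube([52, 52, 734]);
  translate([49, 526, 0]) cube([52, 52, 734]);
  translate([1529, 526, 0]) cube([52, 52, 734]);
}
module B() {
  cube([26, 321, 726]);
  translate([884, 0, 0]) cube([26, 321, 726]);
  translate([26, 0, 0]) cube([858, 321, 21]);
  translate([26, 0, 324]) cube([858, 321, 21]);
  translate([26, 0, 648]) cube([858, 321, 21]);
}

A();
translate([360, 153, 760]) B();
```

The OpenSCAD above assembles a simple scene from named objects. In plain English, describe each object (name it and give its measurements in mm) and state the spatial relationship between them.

A is a table: top 1630 mm (x) × 627 mm (y), 26 mm thick, upper face at z = 760 mm, on four 52×52 mm square legs, each inset 49 mm from the nearest pair of top edges, running from z = 0 to the bottom of the top.

B is an open bookshelf. Two side panels, each 26 mm thick, 321 mm deep and 726 mm tall, stand 910 mm apart (outside-to-outside). Between them sit 3 shelves, each 21 mm thick and 321 mm deep, spanning the full gap between the sides. The bottom shelf rests on the floor (its underside at z = 0) and the clear gap between one shelf's top and the next shelf's underside is 303 mm.

The bookshelf is on top of the table, centred.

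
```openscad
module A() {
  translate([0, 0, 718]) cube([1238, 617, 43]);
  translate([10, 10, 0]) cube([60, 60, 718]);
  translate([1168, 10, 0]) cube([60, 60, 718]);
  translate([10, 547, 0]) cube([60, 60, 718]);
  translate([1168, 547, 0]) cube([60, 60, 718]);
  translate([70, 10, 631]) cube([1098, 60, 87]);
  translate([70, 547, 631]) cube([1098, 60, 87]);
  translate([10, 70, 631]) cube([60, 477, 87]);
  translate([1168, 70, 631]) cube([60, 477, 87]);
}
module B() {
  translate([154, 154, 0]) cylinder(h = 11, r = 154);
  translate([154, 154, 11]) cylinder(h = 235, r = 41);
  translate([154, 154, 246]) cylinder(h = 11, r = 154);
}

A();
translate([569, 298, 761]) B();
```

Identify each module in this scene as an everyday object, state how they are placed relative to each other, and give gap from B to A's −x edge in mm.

A is a table. B is a spool. The spool is on top of the table. The gap from the spool to the table's −x edge is 569 mm.

The spool's min-x is at 569; the table's min-x is 0; gap = 569 mm.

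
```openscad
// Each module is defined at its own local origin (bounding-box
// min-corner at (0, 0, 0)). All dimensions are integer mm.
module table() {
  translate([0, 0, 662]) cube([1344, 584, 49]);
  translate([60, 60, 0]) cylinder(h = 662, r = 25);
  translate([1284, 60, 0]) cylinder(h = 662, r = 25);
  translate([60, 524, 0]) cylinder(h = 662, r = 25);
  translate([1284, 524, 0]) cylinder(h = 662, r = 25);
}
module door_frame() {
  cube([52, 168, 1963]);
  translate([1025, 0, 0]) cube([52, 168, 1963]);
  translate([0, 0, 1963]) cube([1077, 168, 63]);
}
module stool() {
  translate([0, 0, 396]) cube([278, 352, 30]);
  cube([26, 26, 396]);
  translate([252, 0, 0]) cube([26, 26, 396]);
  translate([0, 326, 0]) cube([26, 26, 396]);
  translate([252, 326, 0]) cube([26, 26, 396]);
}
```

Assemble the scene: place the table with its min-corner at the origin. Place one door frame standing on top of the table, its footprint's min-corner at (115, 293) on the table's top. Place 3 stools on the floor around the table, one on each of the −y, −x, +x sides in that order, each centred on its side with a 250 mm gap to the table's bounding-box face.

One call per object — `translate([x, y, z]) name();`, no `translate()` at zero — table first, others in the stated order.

table();
translate([115, 293, 711]) door_frame();
translate([533, -602, 0]) stool();
translate([-528, 116, 0]) stool();
translate([1594, 116, 0]) stool();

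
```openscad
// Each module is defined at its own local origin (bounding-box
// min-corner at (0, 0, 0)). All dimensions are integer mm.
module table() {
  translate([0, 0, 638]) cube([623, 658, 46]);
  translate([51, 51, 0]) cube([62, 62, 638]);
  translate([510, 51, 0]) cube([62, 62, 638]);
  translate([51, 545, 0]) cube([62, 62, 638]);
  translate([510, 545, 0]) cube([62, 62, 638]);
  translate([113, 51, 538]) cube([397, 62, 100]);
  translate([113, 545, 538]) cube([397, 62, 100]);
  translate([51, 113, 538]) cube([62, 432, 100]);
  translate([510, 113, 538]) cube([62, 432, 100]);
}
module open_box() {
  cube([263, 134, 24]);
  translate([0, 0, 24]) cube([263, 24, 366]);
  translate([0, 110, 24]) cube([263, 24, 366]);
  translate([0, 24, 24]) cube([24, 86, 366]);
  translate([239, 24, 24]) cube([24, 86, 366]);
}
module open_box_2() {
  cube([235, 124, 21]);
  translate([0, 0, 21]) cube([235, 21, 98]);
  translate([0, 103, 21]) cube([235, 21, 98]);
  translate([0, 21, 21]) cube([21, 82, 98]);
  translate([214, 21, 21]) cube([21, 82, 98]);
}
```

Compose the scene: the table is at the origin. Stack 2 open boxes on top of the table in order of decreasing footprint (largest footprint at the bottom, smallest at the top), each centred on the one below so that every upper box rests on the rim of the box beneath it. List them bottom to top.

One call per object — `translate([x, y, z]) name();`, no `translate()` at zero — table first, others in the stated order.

table();
translate([180, 262, 684]) open_box();
translate([194, 267, 1074]) open_box_2();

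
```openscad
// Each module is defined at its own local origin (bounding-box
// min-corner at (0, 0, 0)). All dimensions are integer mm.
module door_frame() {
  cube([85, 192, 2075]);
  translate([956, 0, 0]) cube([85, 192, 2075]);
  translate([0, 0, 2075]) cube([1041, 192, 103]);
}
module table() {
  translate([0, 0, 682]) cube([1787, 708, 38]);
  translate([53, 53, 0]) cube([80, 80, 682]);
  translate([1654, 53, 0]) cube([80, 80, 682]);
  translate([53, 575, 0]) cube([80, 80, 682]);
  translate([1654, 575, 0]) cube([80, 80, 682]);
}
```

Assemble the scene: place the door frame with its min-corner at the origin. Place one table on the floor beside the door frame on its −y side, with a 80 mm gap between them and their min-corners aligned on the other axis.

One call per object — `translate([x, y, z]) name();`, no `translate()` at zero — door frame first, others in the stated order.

door_frame();
translate([0, -788, 0]) table();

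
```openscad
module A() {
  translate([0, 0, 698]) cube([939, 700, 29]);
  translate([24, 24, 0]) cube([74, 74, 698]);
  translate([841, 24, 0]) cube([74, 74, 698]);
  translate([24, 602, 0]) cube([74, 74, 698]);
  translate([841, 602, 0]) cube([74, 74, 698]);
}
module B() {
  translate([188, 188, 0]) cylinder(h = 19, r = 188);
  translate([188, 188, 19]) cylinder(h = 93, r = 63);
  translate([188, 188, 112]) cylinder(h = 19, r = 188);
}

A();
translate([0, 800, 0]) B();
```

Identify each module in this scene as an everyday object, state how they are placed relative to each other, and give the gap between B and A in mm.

A is a table. B is a spool. The spool is on the floor beside the table on its +y side. The gap between the spool and the table is 100 mm.

The spool's nearest face is 100 mm from the table's +y face.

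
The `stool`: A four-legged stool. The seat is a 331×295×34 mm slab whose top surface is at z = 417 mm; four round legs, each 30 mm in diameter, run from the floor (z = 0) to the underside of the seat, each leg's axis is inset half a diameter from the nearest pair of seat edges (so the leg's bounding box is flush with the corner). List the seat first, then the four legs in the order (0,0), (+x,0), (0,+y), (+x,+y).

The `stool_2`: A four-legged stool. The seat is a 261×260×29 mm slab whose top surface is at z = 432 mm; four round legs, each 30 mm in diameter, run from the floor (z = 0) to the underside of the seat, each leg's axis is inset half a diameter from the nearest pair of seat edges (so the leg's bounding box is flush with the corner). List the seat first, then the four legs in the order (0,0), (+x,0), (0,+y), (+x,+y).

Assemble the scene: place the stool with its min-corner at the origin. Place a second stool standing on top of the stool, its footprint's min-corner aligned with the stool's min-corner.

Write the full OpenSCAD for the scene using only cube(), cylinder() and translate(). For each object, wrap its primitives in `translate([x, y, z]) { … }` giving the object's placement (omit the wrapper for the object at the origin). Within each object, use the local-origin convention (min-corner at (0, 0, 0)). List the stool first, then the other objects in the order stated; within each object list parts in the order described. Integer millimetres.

translate([0, 0, 383]) cube([331, 295, 34]);
translate([15, 15, 0]) cylinder(h = 383, r = 15);
translate([316, 15, 0]) cylinder(h = 383, r = 15);
translate([15, 280, 0]) cylinder(h = 383, r = 15);
translate([316, 280, 0]) cylinder(h = 383, r = 15);
translate([0, 0, 417]) {
  translate([0, 0, 403]) cube([261, 260, 29]);
  translate([15, 15, 0]) cylinder(h = 403, r = 15);
  translate([246, 15, 0]) cylinder(h = 403, r = 15);
  translate([15, 245, 0]) cylinder(h = 403, r = 15);
  translate([246, 245, 0]) cylinder(h = 403, r = 15);
}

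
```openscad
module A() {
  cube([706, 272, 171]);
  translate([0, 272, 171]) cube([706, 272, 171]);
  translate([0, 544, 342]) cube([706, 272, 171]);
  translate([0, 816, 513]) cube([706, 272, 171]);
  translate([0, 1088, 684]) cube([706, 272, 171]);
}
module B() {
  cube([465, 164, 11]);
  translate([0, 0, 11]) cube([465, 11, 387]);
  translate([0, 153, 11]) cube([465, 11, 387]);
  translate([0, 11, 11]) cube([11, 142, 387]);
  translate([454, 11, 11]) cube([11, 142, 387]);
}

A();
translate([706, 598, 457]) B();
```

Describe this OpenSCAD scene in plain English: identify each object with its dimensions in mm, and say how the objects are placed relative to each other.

A is a run of 5 identical solid stair steps. Each tread is 706×272 mm and each step block is 171 mm high. Step 1 rests on the floor; step k is offset from step 1 by (k−1)×272 mm in y and (k−1)×171 mm in z.

B is an open-topped rectangular box: outside dimensions 465×164×398 mm, with a uniform wall and base thickness of 11 mm. The base is a full 465×164 slab on the floor; four walls sit on top of the base. The front and back walls (the −y and +y sides) span the full width; the two side walls fit between them.

The open box is beside the staircase with their tops flush at z = 855.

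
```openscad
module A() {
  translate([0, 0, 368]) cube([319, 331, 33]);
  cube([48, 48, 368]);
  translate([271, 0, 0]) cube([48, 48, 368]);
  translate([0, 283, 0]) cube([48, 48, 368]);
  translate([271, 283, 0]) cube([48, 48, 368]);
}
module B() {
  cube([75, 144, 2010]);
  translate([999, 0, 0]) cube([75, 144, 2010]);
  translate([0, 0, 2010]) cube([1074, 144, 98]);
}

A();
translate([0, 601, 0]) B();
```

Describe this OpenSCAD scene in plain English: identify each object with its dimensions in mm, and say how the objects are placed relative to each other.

A is a four-legged stool. The seat is 319×331 mm, 33 mm thick, top at z = 401 mm. It stands on four square legs, each 48×48 mm in cross-section, from z = 0 to the seat underside, each flush with a corner of the seat.

B is a door frame. The clear opening is 924 mm wide and 2010 mm high. Two 75 mm wide jambs, 144 mm deep, stand either side of the opening from the floor to the top of the opening. A 98 mm thick head sits across the top of both jambs, spanning the full outside width of the frame.

The door frame is on the floor beside the stool on its +y side.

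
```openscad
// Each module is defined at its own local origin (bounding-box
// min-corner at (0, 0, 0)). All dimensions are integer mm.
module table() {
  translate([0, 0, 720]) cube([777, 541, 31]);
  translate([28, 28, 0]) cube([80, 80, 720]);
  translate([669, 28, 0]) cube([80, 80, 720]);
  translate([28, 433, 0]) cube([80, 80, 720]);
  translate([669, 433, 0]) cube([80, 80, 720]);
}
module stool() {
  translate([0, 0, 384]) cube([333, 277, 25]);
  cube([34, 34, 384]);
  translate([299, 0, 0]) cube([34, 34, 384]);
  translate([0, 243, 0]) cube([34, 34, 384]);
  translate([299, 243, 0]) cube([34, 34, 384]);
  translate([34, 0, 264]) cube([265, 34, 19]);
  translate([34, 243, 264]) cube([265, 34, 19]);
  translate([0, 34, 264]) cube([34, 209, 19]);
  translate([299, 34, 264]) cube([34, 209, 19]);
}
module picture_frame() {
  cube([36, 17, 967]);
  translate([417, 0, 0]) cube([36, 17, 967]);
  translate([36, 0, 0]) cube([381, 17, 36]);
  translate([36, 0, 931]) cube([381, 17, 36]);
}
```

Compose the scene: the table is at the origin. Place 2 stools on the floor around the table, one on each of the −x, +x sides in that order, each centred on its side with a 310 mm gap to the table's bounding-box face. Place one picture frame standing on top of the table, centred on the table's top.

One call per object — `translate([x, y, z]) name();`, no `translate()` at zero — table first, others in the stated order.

table();
translate([-643, 132, 0]) stool();
translate([1087, 132, 0]) stool();
translate([162, 262, 751]) picture_frame();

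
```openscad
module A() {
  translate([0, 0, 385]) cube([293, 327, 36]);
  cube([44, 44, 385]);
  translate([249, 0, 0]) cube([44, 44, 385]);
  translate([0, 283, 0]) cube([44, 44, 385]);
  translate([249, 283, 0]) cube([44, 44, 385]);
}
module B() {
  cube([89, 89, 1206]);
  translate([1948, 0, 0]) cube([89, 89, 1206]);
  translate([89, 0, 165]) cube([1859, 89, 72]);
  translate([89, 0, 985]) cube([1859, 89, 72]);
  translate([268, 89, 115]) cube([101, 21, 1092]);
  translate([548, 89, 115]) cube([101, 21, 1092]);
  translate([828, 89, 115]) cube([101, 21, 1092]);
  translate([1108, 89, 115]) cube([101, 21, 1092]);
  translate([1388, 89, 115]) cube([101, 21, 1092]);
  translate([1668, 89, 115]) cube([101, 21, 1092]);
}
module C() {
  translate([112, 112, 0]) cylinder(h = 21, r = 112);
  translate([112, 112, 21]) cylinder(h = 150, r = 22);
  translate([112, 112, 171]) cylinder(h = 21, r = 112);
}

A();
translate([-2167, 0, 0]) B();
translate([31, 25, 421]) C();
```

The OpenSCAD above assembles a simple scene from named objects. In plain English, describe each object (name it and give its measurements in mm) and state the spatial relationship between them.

A is a simple wooden stool: a rectangular seat 293 mm (x) by 327 mm (y), 36 mm thick, top face at z = 421 mm, on four square legs, each 44×44 mm in cross-section. The legs rest on z = 0, each flush with a corner of the seat.

B is a fence section. Two 89×89 mm posts, 1206 mm tall, stand on the floor with a clear span of 1859 mm between their inner faces. Two horizontal rails of 89×72 mm section span the gap between the posts with their undersides at z = 165 mm and z = 985 mm, flush with the posts' −y face. 6 pickets, each 101 mm wide, 21 mm thick and 1092 mm tall, are fixed to the +y face of the rails with their bottoms at z = 115 mm, evenly spaced across the span with equal gaps (rounded down to the nearest mm) at the −x end and between each pair — any rounding remainder accumulates at the +x end.

C is a spool: two coaxial disc flanges of radius 112 mm and thickness 21 mm, joined by a core cylinder of radius 22 mm and height 150 mm. The lower flange rests on z = 0 and the three cylinders share a vertical axis.

The fence section is on the floor beside the stool on its −x side. The spool is on top of the stool.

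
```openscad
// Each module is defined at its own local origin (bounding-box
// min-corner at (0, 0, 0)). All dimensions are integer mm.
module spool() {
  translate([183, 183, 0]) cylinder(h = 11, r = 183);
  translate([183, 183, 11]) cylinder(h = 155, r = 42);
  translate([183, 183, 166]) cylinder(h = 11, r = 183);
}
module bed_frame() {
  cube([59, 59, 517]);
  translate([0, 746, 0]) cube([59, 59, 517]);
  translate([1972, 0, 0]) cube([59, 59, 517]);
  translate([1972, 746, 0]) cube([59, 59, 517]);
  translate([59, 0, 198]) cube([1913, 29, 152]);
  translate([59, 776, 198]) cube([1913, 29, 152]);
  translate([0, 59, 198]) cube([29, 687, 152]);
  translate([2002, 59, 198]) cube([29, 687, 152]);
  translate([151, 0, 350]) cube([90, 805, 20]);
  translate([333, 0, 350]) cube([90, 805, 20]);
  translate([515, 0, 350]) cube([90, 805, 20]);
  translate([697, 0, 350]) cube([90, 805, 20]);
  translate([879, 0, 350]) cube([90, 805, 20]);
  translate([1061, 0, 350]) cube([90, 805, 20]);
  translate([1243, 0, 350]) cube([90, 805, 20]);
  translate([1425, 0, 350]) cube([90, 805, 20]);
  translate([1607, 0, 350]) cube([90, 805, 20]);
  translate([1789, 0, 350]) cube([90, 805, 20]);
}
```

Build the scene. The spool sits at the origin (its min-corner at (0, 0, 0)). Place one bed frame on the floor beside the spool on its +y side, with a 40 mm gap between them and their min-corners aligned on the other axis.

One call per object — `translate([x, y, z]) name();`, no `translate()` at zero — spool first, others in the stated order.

spool();
translate([0, 406, 0]) bed_frame();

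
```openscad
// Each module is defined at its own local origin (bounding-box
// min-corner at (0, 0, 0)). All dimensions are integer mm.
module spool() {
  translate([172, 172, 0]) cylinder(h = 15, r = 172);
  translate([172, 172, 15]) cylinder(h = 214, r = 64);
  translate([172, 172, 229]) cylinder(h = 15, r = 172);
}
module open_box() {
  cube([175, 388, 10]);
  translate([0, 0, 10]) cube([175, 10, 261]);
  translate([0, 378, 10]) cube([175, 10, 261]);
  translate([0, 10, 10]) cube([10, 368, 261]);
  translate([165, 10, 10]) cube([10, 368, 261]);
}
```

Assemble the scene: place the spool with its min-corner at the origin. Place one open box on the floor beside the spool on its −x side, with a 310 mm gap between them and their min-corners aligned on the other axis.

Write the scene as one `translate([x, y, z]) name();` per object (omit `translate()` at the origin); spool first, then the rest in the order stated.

spool();
translate([-485, 0, 0]) open_box();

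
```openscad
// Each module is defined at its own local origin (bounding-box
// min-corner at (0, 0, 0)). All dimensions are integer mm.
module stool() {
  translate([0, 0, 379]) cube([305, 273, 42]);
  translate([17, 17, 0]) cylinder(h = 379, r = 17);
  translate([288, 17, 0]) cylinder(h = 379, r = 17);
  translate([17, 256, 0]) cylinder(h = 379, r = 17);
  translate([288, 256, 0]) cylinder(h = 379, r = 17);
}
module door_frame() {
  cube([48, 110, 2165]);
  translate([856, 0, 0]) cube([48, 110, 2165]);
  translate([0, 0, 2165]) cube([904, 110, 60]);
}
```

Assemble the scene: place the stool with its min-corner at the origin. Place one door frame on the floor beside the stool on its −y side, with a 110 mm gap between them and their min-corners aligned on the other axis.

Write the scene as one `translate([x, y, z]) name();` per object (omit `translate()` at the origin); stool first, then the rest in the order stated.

stool();
translate([0, -220, 0]) door_frame();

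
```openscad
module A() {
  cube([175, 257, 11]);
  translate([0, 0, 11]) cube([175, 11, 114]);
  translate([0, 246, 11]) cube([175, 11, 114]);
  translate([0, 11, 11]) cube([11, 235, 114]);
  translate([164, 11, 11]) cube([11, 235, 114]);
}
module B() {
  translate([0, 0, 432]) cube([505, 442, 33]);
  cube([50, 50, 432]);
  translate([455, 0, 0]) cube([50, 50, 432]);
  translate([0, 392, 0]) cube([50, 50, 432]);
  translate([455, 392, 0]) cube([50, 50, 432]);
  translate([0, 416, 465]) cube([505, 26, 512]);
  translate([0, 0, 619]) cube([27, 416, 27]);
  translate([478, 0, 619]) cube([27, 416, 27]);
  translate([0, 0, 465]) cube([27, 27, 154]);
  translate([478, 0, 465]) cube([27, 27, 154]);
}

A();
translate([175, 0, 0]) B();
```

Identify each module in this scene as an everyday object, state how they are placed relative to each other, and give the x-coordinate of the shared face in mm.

A is an open box. B is a chair. The chair is against the open box's +x side, with their −y faces flush. The x-coordinate of the shared face is 175 mm.

The open box's +x face and the chair's −x face are both at x = 175 mm.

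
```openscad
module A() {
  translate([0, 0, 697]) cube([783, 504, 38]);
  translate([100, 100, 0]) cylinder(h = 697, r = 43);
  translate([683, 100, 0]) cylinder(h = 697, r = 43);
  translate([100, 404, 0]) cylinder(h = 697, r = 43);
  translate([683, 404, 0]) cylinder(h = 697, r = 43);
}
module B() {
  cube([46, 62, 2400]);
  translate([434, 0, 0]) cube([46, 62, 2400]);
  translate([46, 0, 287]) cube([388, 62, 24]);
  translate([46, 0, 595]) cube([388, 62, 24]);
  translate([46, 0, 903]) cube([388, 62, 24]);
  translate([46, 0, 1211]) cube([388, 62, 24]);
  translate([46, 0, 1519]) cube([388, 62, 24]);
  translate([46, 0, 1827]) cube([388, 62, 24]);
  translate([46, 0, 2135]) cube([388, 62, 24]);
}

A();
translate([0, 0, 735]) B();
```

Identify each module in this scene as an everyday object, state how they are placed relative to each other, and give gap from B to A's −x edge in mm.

The ladder's min-x is at 0; the table's min-x is 0; gap = 0 mm.

A is a table. B is a ladder. The ladder is on top of the table. The gap from the ladder to the table's −x edge is 0 mm.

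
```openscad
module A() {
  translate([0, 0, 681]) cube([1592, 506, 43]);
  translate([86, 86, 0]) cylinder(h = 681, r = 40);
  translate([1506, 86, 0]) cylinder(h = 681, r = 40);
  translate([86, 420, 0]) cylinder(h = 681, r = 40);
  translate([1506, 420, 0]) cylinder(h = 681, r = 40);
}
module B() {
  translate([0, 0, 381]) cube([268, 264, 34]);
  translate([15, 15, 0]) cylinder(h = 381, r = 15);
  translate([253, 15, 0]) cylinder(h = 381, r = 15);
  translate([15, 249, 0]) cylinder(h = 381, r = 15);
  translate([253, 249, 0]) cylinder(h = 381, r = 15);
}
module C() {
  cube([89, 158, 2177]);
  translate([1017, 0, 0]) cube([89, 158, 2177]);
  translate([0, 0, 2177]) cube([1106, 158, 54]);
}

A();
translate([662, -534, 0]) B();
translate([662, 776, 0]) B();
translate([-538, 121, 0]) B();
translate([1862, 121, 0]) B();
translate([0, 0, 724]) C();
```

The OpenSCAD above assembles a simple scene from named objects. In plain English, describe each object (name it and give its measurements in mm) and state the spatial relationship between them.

A is a rectangular dining table. The top is 1592×506×43 mm with its upper surface at z = 724 mm. It stands on four round legs of 80 mm diameter, each leg's bounding box inset 46 mm from the nearest pair of top edges, running from the floor to the underside of the top.

B is a four-legged stool. The seat is 268×264 mm, 34 mm thick, top at z = 415 mm. It stands on four round legs, each 30 mm in diameter, from z = 0 to the seat underside, each leg's axis is inset half a diameter from the nearest pair of seat edges (so the leg's bounding box is flush with the corner).

C is a rectangular door frame: two vertical jambs of 89×158 mm section, 2177 mm tall, with a clear opening 928 mm wide between their inner faces. A header 54 mm tall and 158 mm deep lies on top of the jambs and spans the full outside width.

Four stools sit around the table at the −y, +y, −x, +x sides. The door frame is on top of the table.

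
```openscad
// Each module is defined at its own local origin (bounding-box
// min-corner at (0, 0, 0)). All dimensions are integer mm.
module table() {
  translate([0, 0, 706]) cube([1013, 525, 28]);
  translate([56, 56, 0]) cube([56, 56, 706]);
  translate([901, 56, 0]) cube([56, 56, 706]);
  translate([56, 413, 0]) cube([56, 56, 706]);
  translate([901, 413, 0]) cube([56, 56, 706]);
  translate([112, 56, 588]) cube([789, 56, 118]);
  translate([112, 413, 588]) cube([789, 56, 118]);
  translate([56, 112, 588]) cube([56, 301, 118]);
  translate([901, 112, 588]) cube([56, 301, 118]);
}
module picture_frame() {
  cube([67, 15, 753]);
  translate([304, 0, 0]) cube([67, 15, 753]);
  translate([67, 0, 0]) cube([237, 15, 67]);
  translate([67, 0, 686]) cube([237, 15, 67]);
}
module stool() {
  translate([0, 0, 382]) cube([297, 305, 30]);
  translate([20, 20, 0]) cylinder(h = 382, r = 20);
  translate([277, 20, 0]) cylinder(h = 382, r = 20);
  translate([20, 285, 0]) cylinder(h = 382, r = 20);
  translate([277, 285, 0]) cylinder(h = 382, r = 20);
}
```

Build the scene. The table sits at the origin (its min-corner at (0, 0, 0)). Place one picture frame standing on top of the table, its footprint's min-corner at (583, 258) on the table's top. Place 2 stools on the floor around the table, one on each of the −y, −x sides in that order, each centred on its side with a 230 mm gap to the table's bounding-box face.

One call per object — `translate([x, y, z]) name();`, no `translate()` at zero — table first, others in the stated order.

table();
translate([583, 258, 734]) picture_frame();
translate([358, -535, 0]) stool();
translate([-527, 110, 0]) stool();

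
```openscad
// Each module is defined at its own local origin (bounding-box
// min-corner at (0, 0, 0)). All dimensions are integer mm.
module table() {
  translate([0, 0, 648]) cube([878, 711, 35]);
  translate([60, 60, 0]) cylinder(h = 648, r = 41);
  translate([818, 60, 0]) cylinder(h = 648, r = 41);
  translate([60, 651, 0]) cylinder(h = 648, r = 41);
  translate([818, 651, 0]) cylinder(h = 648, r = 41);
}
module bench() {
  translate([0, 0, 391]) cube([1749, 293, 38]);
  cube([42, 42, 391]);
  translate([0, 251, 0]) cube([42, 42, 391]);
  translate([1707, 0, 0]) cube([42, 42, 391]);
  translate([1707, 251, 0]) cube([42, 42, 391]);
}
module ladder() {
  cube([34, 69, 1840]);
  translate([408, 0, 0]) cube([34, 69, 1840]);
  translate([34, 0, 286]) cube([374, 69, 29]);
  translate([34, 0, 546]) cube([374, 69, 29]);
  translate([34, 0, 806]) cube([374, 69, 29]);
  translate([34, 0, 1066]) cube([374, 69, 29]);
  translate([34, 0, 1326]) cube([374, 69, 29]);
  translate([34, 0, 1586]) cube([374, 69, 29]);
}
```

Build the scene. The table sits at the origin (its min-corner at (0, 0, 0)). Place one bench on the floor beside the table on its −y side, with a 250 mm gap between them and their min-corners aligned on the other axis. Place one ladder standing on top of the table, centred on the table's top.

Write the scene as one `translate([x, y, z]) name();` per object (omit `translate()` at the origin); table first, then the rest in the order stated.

table();
translate([0, -543, 0]) bench();
translate([218, 321, 683]) ladder();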